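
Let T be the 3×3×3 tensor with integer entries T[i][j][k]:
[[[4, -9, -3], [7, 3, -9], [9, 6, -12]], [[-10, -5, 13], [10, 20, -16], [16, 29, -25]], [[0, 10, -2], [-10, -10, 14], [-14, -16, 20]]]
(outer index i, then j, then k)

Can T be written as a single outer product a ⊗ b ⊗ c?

No

The mode-2 unfolding of T (rows indexed by j, columns by (i,k) = (0,0), (0,1), (0,2), (1,0), (1,1), (1,2), (2,0), (2,1), (2,2)) is [[4, -9, -3, -10, -5, 13, 0, 10, -2], [7, 3, -9, 10, 20, -16, -10, -10, 14], [9, 6, -12, 16, 29, -25, -14, -16, 20]].
There the 2×2 minor on rows j ∈ {0, 1}, columns (i,k) ∈ {(0,0), (0,1)} is det [[4, -9], [7, 3]] = 75 ≠ 0, so this unfolding has rank ≥ 2; CP rank is at least every unfolding rank, so rank(T) ≥ 2.
In particular rank(T) ≥ 2 > 1, so T is not rank-1.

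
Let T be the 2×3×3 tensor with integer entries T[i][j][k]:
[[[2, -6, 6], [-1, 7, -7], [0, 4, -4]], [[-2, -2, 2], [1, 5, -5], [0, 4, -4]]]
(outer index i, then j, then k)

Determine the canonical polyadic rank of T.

2

Lower bound: in the mode-1 unfolding of T (rows indexed by i, columns by (j,k)) the 2×2 minor on rows i ∈ {0, 1}, columns (j,k) ∈ {(0,0), (0,1)} is det [[2, -6], [-2, -2]] = -16 ≠ 0, so that unfolding has rank ≥ 2 and hence rank(T) ≥ 2 (CP rank is at least every unfolding rank, though it can be larger).
Upper bound: with S_k = T[:,:,k], the two rank-1 terms a₁b₁ᵀ, a₂b₂ᵀ are the rank-1 members of the pencil x·S₀ + y·S₁.
The 2×2 minor of x·S₀ + y·S₁ on rows {0,1}, columns {0,1} is 16·xy − 16·y² = 16·(x − y)(y), vanishing at (x:y) = (1:1) and (1:0).
M₁ = S₀ + S₁ = [[-4, 6, 4], [-4, 6, 4]] = (-2)·[1, 1][2, -3, -2]ᵀ and M₂ = S₀ = [[2, -1, 0], [-2, 1, 0]] = [1, -1][2, -1, 0]ᵀ, so take a₁ = [1, 1], b₁ = [2, -3, -2], a₂ = [1, -1], b₂ = [2, -1, 0].
Each slice is an integer combination of E₁ = a₁b₁ᵀ and E₂ = a₂b₂ᵀ: S₀ = E₂, S₁ = −2·E₁ − E₂, S₂ = 2·E₁ + E₂; reading off coefficients, c₁ = [0, -2, 2] and c₂ = [1, -1, 1].
Hence T = [1, 1] ⊗ [2, -3, -2] ⊗ [0, -2, 2] + [1, -1] ⊗ [2, -1, 0] ⊗ [1, -1, 1], so rank(T) ≤ 2.
These bounds meet, so rank(T) = 2.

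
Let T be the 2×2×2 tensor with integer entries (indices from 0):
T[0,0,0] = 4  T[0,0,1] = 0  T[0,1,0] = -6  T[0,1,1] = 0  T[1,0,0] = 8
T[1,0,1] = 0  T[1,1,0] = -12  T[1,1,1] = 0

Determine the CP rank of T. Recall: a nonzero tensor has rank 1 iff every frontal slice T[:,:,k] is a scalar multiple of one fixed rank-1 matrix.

Lower bound: T ≠ 0 (e.g. T[0,0,0] = 4), so rank(T) ≥ 1.
Upper bound: if T = a ⊗ b ⊗ c then every fibre of T is a multiple of the corresponding factor, so read the factors off the fibres through the nonzero entry T[0,0,0] = 4.
The mode-1 fibre T[:,0,0] = [4, 8] gives a = (1, 2) (primitive direction); the mode-2 fibre T[0,:,0] = [4, -6] gives b = (2, -3); then c[k] = T[0,0,k] / (a[0]·b[0]) = [4, 0] / 2 = (2, 0).
Expanding (1, 2) ⊗ (2, -3) ⊗ (2, 0) reproduces all 8 entries of T, so T = (1, 2) ⊗ (2, -3) ⊗ (2, 0) and rank(T) ≤ 1.
These bounds meet, so rank(T) = 1.

1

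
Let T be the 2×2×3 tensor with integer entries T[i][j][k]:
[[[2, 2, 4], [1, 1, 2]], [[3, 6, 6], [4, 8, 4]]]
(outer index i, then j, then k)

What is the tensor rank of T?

3

Lower bound: in the mode-3 unfolding of T (rows indexed by k, columns by (i,j)) the 3×3 minor on rows k ∈ {0, 1, 2}, columns (i,j) ∈ {(0,0), (1,0), (1,1)} is det [[2, 3, 4], [2, 6, 8], [4, 6, 4]] = -24 ≠ 0, so that unfolding has rank ≥ 3 and hence rank(T) ≥ 3 (CP rank is at least every unfolding rank, though it can be larger).
Upper bound: T is a sum of 3 rank-1 terms, T = [0, 1] (x) [0, 1] (x) [4, 2, 4] + [0, 1] (x) [1, 2] (x) [-1, 2, -2] + [1, 2] (x) [2, 1] (x) [1, 1, 2] (written with every a and b primitive with positive leading entry and the scale carried by c; CP decompositions are not unique, and this one is verified by expanding entrywise), so rank(T) ≤ 3.
These bounds meet, so rank(T) = 3.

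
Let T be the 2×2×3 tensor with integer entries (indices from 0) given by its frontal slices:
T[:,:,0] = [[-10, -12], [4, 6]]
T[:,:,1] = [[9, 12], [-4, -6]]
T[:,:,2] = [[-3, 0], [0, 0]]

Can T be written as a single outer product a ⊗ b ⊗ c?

The mode-1 unfolding of T (rows indexed by i, columns by (j,k) = (0,0), (0,1), (0,2), (1,0), (1,1), (1,2)) is [[-10, 9, -3, -12, 12, 0], [4, -4, 0, 6, -6, 0]].
There the 2×2 minor on rows i ∈ {0, 1}, columns (j,k) ∈ {(0,0), (0,1)} is det [[-10, 9], [4, -4]] = 4 ≠ 0, so this unfolding has rank ≥ 2; CP rank is at least every unfolding rank, so rank(T) ≥ 2.
In particular rank(T) ≥ 2 > 1, so T is not rank-1.

No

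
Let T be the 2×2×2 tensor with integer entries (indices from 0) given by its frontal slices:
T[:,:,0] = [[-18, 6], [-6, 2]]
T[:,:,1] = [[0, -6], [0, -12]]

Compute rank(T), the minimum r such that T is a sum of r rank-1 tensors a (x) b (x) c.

Lower bound: the mode-3 unfolding of T (rows indexed by k, columns by (i,j) = (0,0), (0,1), (1,0), (1,1)) is [[-18, 6, -6, 2], [0, -6, 0, -12]].
There the 2×2 minor on rows k ∈ {0, 1}, columns (i,j) ∈ {(0,0), (0,1)} is det [[-18, 6], [0, -6]] = 108 ≠ 0, so this unfolding has rank ≥ 2; CP rank is at least every unfolding rank, so rank(T) ≥ 2. (Flattening ranks never certify an upper bound on CP rank; for that we must actually write T with 2 rank-1 terms.)
Upper bound — finding two terms. Write S_k = T[:,:,k] for the frontal slices: S₀ = [[-18, 6], [-6, 2]], S₁ = [[0, -6], [0, -12]].
If T = a₁ (x) b₁ (x) c₁ + a₂ (x) b₂ (x) c₂ then each S_k = c₁[k]·a₁b₁ᵀ + c₂[k]·a₂b₂ᵀ. S₀ and S₁ are linearly independent, so a₁b₁ᵀ and a₂b₂ᵀ must span the same plane of matrices: they are the rank-1 matrices of the form x·S₀ + y·S₁.
det(x·S₀ + y·S₁) is 180·xy = 180·(y)(x), vanishing at (x:y) = (1:0) and (0:1).
M₁ = S₀ = [[-18, 6], [-6, 2]] = (-2)·[3, 1][3, -1]ᵀ and M₂ = S₁ = [[0, -6], [0, -12]] = (-6)·[1, 2][0, 1]ᵀ, so take a₁ = [3, 1], b₁ = [3, -1], a₂ = [1, 2], b₂ = [0, 1].
Each slice is an integer combination of E₁ = a₁b₁ᵀ and E₂ = a₂b₂ᵀ: S₀ = −2·E₁, S₁ = −6·E₂; reading off coefficients, c₁ = [-2, 0] and c₂ = [0, -6].
Hence T = [3, 1] (x) [3, -1] (x) [-2, 0] + [1, 2] (x) [0, 1] (x) [0, -6], so rank(T) ≤ 2.
These bounds meet, so rank(T) = 2.

2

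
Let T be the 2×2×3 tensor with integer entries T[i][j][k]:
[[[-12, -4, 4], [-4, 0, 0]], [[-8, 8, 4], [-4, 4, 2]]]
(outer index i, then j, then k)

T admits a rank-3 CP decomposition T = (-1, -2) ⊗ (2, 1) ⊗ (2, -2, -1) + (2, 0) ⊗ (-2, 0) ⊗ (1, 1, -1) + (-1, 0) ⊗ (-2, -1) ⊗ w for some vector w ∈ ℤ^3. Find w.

Subtract the known terms from T to get the rank-1 residual R = (-1, 0) ⊗ (-2, -1) ⊗ w, so R[i,j,k] = a[i]·b[j]·w[k]. Pick indices with nonzero a[0]·b[0] = (-1)·(-2) = 2. Only the fibre through (0,0,·) is needed: R[0,0,:] = T[0,0,:] − Σₗ aₗ[0]bₗ[0]cₗ = [-12, -4, 4] − (-1)·(2)·(2, -2, -1) − (2)·(-2)·(1, 1, -1) = [-4, -4, -2]. Then w[k] = R[0,0,k] / 2 for each k, giving w = [-4, -4, -2] / 2 = (-2, -2, -1).

w = (-2, -2, -1)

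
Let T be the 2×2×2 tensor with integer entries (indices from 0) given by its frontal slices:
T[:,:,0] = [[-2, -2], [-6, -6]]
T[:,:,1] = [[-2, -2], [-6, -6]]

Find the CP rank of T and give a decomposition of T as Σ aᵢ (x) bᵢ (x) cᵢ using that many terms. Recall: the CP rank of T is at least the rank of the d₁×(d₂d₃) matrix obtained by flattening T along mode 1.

rank(T) = 1

Lower bound: T ≠ 0 (e.g. T[0,0,0] = -2), so rank(T) ≥ 1.
Upper bound: if T = a (x) b (x) c then every fibre of T is a multiple of the corresponding factor, so read the factors off the fibres through the nonzero entry T[0,0,0] = -2.
The mode-1 fibre T[:,0,0] = [-2, -6] gives a = [1, 3] (primitive direction); the mode-2 fibre T[0,:,0] = [-2, -2] gives b = [1, 1]; then c[k] = T[0,0,k] / (a[0]·b[0]) = [-2, -2] / 1 = [-2, -2].
Expanding [1, 3] (x) [1, 1] (x) [-2, -2] reproduces all 8 entries of T, so T = [1, 3] (x) [1, 1] (x) [-2, -2] and rank(T) ≤ 1.
These bounds meet, so rank(T) = 1.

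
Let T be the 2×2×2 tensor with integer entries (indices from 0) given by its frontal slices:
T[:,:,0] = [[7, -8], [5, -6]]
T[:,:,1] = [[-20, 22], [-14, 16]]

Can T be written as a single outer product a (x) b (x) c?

No

The mode-3 unfolding of T (rows indexed by k, columns by (i,j) = (0,0), (0,1), (1,0), (1,1)) is [[7, -8, 5, -6], [-20, 22, -14, 16]].
There the 2×2 minor on rows k ∈ {0, 1}, columns (i,j) ∈ {(0,0), (0,1)} is det [[7, -8], [-20, 22]] = -6 ≠ 0, so this unfolding has rank ≥ 2; CP rank is at least every unfolding rank, so rank(T) ≥ 2.
In particular rank(T) ≥ 2 > 1, so T is not rank-1.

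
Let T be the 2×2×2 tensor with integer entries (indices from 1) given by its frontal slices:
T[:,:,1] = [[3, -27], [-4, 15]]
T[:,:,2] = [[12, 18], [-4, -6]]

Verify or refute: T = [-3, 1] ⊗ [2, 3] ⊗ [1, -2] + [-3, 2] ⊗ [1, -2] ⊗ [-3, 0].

Reconstruct entrywise from the claimed factors. For example, T[1,2,1] = -27 and Σₗ aₗ[1]bₗ[2]cₗ[1] = (-3)·(3)·(1) + (-3)·(-2)·(-3) = -27; checking all 8 entries, every one matches. The claim holds.

Yes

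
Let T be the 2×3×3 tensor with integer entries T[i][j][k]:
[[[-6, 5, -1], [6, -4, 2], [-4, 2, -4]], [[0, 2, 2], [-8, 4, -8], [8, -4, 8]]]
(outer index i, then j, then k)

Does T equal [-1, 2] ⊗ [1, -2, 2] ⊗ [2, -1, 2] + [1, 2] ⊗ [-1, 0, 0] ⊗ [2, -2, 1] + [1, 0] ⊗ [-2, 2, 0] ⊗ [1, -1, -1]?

Reconstruct entrywise from the claimed factors. For example, T[1,2,0] = 8 and Σₗ aₗ[1]bₗ[2]cₗ[0] = (2)·(2)·(2) + (2)·(0)·(2) + (0)·(0)·(1) = 8; checking all 18 entries, every one matches. The claim holds.

Yes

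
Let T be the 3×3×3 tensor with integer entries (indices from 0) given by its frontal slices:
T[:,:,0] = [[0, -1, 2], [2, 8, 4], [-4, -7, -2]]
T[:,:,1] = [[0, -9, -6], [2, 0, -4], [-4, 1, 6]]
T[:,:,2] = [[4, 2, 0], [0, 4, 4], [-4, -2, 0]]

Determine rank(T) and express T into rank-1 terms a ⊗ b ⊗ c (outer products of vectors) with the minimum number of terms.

rank(T) = 3

Lower bound: the mode-3 unfolding of T (rows indexed by k, columns by (i,j) = (0,0), (0,1), (0,2), (1,0), (1,1), (1,2), (2,0), (2,1), (2,2)) is [[0, -1, 2, 2, 8, 4, -4, -7, -2], [0, -9, -6, 2, 0, -4, -4, 1, 6], [4, 2, 0, 0, 4, 4, -4, -2, 0]].
There the 3×3 minor on rows k ∈ {0, 1, 2}, columns (i,j) ∈ {(0,0), (0,1), (0,2)} is det [[0, -1, 2], [0, -9, -6], [4, 2, 0]] = 96 ≠ 0, so this unfolding has rank ≥ 3; CP rank is at least every unfolding rank, so rank(T) ≥ 3. (Flattening ranks never certify an upper bound on CP rank; for that we must actually write T with 3 rank-1 terms.)
Upper bound: T is a sum of 3 rank-1 terms, T = [1, -1, 1] ⊗ [1, 2, 0] ⊗ [-2, -2, 0] + [1, 0, -1] ⊗ [2, -1, -2] ⊗ [1, 1, 2] + [1, 1, -1] ⊗ [0, 1, 1] ⊗ [4, -4, 4] (one valid choice — decompositions are not unique — normalised so each a, b is primitive with positive first nonzero entry; check it by expanding all entries), so rank(T) ≤ 3.
These bounds meet, so rank(T) = 3.
Check entry T[0,0,2] = 4: (1)·(1)·(0) + (1)·(2)·(2) + (1)·(0)·(4) = 4.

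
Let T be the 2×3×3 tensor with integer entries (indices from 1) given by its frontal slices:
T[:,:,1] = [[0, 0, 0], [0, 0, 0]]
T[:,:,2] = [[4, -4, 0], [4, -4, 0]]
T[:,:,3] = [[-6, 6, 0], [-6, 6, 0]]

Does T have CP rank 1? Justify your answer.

Yes

If T = a ⊗ b ⊗ c then every fibre of T is a multiple of the corresponding factor, so read the factors off the fibres through the nonzero entry T[1,1,2] = 4.
The mode-1 fibre T[:,1,2] = [4, 4] gives a = (1, 1) (primitive direction); the mode-2 fibre T[1,:,2] = [4, -4, 0] gives b = (1, -1, 0); then c[k] = T[1,1,k] / (a[1]·b[1]) = [0, 4, -6] / 1 = (0, 4, -6).
Expanding (1, 1) ⊗ (1, -1, 0) ⊗ (0, 4, -6) reproduces all 18 entries of T, so T = (1, 1) ⊗ (1, -1, 0) ⊗ (0, 4, -6) and rank(T) ≤ 1.
Equivalently every frontal slice T[:,:,k] is c[k] times the rank-1 matrix (1, 1) ⊗ (1, -1, 0). So T has rank 1 (it is nonzero).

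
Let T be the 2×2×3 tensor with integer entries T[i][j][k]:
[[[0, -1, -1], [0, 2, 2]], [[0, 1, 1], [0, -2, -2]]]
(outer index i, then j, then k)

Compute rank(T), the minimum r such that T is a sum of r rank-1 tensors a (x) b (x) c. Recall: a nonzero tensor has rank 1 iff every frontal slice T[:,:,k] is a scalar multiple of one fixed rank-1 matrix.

1

Lower bound: T ≠ 0 (e.g. T[0,0,1] = -1), so rank(T) ≥ 1.
Upper bound: if T = a (x) b (x) c then every fibre of T is a multiple of the corresponding factor, so read the factors off the fibres through the nonzero entry T[0,0,1] = -1.
The mode-1 fibre T[:,0,1] = [-1, 1] gives a = [1, -1] (primitive direction); the mode-2 fibre T[0,:,1] = [-1, 2] gives b = [1, -2]; then c[k] = T[0,0,k] / (a[0]·b[0]) = [0, -1, -1] / 1 = [0, -1, -1].
Expanding [1, -1] (x) [1, -2] (x) [0, -1, -1] reproduces all 12 entries of T, so T = [1, -1] (x) [1, -2] (x) [0, -1, -1] and rank(T) ≤ 1.
These bounds meet, so rank(T) = 1.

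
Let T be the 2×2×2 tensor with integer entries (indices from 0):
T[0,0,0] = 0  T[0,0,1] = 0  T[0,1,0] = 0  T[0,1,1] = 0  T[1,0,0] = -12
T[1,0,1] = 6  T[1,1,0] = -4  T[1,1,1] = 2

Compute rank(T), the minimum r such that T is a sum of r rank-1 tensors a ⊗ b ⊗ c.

Lower bound: T ≠ 0 (e.g. T[1,0,0] = -12), so rank(T) ≥ 1.
Upper bound: if T = a ⊗ b ⊗ c then every fibre of T is a multiple of the corresponding factor, so read the factors off the fibres through the nonzero entry T[1,0,0] = -12.
The mode-1 fibre T[:,0,0] = [0, -12] gives a = (0, 1) (primitive direction); the mode-2 fibre T[1,:,0] = [-12, -4] gives b = (3, 1); then c[k] = T[1,0,k] / (a[1]·b[0]) = [-12, 6] / 3 = (-4, 2).
Expanding (0, 1) ⊗ (3, 1) ⊗ (-4, 2) reproduces all 8 entries of T, so T = (0, 1) ⊗ (3, 1) ⊗ (-4, 2) and rank(T) ≤ 1.
These bounds meet, so rank(T) = 1.
Check entry T[0,1,1] = 0: (0)·(1)·(2) = 0.

1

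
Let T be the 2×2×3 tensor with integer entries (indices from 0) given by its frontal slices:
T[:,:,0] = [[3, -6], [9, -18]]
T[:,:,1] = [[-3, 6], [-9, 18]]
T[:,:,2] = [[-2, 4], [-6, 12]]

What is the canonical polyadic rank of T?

Lower bound: T ≠ 0 (e.g. T[0,0,0] = 3), so rank(T) ≥ 1.
Upper bound: the mode-1 fibre T[:,0,0] = [3, 9] gives a = (1, 3) (primitive direction); the mode-2 fibre T[0,:,0] = [3, -6] gives b = (1, -2); then c[k] = T[0,0,k] / (a[0]·b[0]) = [3, -3, -2] / 1 = (3, -3, -2).
Expanding (1, 3) ⊗ (1, -2) ⊗ (3, -3, -2) reproduces all 12 entries of T, so T = (1, 3) ⊗ (1, -2) ⊗ (3, -3, -2) and rank(T) ≤ 1.
These bounds meet, so rank(T) = 1.

1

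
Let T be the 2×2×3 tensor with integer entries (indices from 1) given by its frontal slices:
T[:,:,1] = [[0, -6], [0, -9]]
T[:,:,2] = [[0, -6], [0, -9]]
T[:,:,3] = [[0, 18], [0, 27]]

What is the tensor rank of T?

Lower bound: T ≠ 0 (e.g. T[1,2,1] = -6), so rank(T) ≥ 1.
Upper bound: if T = a ⊗ b ⊗ c then every fibre of T is a multiple of the corresponding factor, so read the factors off the fibres through the nonzero entry T[1,2,1] = -6.
The mode-1 fibre T[:,2,1] = [-6, -9] gives a = [2, 3] (primitive direction); the mode-2 fibre T[1,:,1] = [0, -6] gives b = [0, 1]; then c[k] = T[1,2,k] / (a[1]·b[2]) = [-6, -6, 18] / 2 = [-3, -3, 9].
Expanding [2, 3] ⊗ [0, 1] ⊗ [-3, -3, 9] reproduces all 12 entries of T, so T = [2, 3] ⊗ [0, 1] ⊗ [-3, -3, 9] and rank(T) ≤ 1.
These bounds meet, so rank(T) = 1.
Check entry T[1,1,3] = 0: (2)·(0)·(9) = 0.

1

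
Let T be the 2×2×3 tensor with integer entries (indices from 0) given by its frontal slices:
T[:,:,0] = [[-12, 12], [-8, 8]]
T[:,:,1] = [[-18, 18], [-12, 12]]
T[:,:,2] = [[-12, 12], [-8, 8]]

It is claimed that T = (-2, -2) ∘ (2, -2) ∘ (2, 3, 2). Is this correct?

Reconstruct entry (0,0,0) from the claimed factors: Σₗ aₗ[0]bₗ[0]cₗ[0] = (-2)·(2)·(2) = -8, but T[0,0,0] = -12. The claim is false.

No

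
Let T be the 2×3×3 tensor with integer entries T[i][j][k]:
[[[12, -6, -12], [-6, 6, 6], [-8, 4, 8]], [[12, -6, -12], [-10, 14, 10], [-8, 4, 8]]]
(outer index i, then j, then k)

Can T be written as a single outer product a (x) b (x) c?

No

The mode-2 unfolding of T (rows indexed by j, columns by (i,k) = (0,0), (0,1), (0,2), (1,0), (1,1), (1,2)) is [[12, -6, -12, 12, -6, -12], [-6, 6, 6, -10, 14, 10], [-8, 4, 8, -8, 4, 8]].
There the 2×2 minor on rows j ∈ {0, 1}, columns (i,k) ∈ {(0,0), (0,1)} is det [[12, -6], [-6, 6]] = 36 ≠ 0, so this unfolding has rank ≥ 2; CP rank is at least every unfolding rank, so rank(T) ≥ 2.
In particular rank(T) ≥ 2 > 1, so T is not rank-1.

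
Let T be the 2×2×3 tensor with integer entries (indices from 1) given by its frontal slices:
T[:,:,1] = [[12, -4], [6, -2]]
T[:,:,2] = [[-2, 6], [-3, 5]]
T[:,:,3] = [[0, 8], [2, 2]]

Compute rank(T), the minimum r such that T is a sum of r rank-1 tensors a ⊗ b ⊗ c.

Lower bound: the mode-3 unfolding of T (rows indexed by k, columns by (i,j) = (1,1), (1,2), (2,1), (2,2)) is [[12, -4, 6, -2], [-2, 6, -3, 5], [0, 8, 2, 2]].
There the 3×3 minor on rows k ∈ {1, 2, 3}, columns (i,j) ∈ {(1,1), (1,2), (2,1)} is det [[12, -4, 6], [-2, 6, -3], [0, 8, 2]] = 320 ≠ 0, so this unfolding has rank ≥ 3; CP rank is at least every unfolding rank, so rank(T) ≥ 3. (Unfolding ranks only ever bound the CP rank from below — rank(T) can be strictly larger than all of them — so the matching upper bound has to come from an explicit 3-term decomposition.)
Upper bound: T is a sum of 3 rank-1 terms, T = [0, 1] ⊗ [1, -1] ⊗ [-4, 0, 4] + [1, 1] ⊗ [1, -1] ⊗ [8, -4, -4] + [2, 1] ⊗ [1, 1] ⊗ [2, 1, 2] (one valid choice — decompositions are not unique — normalised so each a, b is primitive with positive first nonzero entry; check it by expanding all entries), so rank(T) ≤ 3.
These bounds meet, so rank(T) = 3.
Check entry T[1,1,2] = -2: (0)·(1)·(0) + (1)·(1)·(-4) + (2)·(1)·(1) = -2.

3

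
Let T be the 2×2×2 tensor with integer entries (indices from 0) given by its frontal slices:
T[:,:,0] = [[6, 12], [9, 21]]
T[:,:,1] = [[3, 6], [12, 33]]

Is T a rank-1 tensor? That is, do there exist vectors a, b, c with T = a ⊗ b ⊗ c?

The mode-1 unfolding of T (rows indexed by i, columns by (j,k) = (0,0), (0,1), (1,0), (1,1)) is [[6, 3, 12, 6], [9, 12, 21, 33]].
There the 2×2 minor on rows i ∈ {0, 1}, columns (j,k) ∈ {(0,0), (0,1)} is det [[6, 3], [9, 12]] = 45 ≠ 0, so this unfolding has rank ≥ 2; CP rank is at least every unfolding rank, so rank(T) ≥ 2.
In particular rank(T) ≥ 2 > 1, so T is not rank-1.

No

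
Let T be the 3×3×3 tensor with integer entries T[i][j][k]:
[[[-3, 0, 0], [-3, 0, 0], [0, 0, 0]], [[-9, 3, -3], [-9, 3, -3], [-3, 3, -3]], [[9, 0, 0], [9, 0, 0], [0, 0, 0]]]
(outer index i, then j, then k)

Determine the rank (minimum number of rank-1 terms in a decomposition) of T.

Lower bound: the mode-1 unfolding of T (rows indexed by i, columns by (j,k) = (0,0), (0,1), (0,2), (1,0), (1,1), (1,2), (2,0), (2,1), (2,2)) is [[-3, 0, 0, -3, 0, 0, 0, 0, 0], [-9, 3, -3, -9, 3, -3, -3, 3, -3], [9, 0, 0, 9, 0, 0, 0, 0, 0]].
There the 2×2 minor on rows i ∈ {0, 1}, columns (j,k) ∈ {(0,0), (0,1)} is det [[-3, 0], [-9, 3]] = -9 ≠ 0, so this unfolding has rank ≥ 2; CP rank is at least every unfolding rank, so rank(T) ≥ 2. (This is only a lower bound: in general the CP rank may exceed every unfolding rank, so we still need to exhibit 2 rank-1 terms summing to T.)
Upper bound — finding two terms. Write S_k = T[:,:,k] for the frontal slices: S₀ = [[-3, -3, 0], [-9, -9, -3], [9, 9, 0]], S₁ = [[0, 0, 0], [3, 3, 3], [0, 0, 0]], S₂ = [[0, 0, 0], [-3, -3, -3], [0, 0, 0]].
If T = a₁ (x) b₁ (x) c₁ + a₂ (x) b₂ (x) c₂ then each S_k = c₁[k]·a₁b₁ᵀ + c₂[k]·a₂b₂ᵀ. S₀ and S₁ are linearly independent, so a₁b₁ᵀ and a₂b₂ᵀ must span the same plane of matrices: they are the rank-1 matrices of the form x·S₀ + y·S₁.
The 2×2 minor of x·S₀ + y·S₁ on rows {0,1}, columns {0,2} is 9·x² − 9·xy = 9·(x − y)(x), vanishing at (x:y) = (1:1) and (0:1).
M₁ = S₀ + S₁ = [[-3, -3, 0], [-6, -6, 0], [9, 9, 0]] = (-3)·(1, 2, -3)(1, 1, 0)ᵀ and M₂ = S₁ = [[0, 0, 0], [3, 3, 3], [0, 0, 0]] = 3·(0, 1, 0)(1, 1, 1)ᵀ, so take a₁ = (1, 2, -3), b₁ = (1, 1, 0), a₂ = (0, 1, 0), b₂ = (1, 1, 1).
Each slice is an integer combination of E₁ = a₁b₁ᵀ and E₂ = a₂b₂ᵀ: S₀ = −3·E₁ − 3·E₂, S₁ = 3·E₂, S₂ = −3·E₂; reading off coefficients, c₁ = (-3, 0, 0) and c₂ = (-3, 3, -3).
Hence T = (1, 2, -3) (x) (1, 1, 0) (x) (-3, 0, 0) + (0, 1, 0) (x) (1, 1, 1) (x) (-3, 3, -3), so rank(T) ≤ 2.
These bounds meet, so rank(T) = 2.

2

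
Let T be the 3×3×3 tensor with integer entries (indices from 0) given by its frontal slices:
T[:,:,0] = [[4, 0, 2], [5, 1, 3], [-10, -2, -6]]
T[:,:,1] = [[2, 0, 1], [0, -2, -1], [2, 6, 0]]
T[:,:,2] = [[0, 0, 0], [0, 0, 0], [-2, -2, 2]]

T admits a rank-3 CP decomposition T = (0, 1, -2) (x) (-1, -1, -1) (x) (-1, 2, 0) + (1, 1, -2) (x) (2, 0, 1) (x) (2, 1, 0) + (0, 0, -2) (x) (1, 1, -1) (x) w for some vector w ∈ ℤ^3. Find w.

w = (0, -1, 1)

Subtract the known terms from T to get the rank-1 residual R = (0, 0, -2) (x) (1, 1, -1) (x) w, so R[i,j,k] = a[i]·b[j]·w[k]. Pick indices with nonzero a[2]·b[0] = (-2)·(1) = -2. Only the fibre through (2,0,·) is needed: R[2,0,:] = T[2,0,:] − Σₗ aₗ[2]bₗ[0]cₗ = [-10, 2, -2] − (-2)·(-1)·(-1, 2, 0) − (-2)·(2)·(2, 1, 0) = [0, 2, -2]. Then w[k] = R[2,0,k] / -2 for each k, giving w = [0, 2, -2] / -2 = (0, -1, 1).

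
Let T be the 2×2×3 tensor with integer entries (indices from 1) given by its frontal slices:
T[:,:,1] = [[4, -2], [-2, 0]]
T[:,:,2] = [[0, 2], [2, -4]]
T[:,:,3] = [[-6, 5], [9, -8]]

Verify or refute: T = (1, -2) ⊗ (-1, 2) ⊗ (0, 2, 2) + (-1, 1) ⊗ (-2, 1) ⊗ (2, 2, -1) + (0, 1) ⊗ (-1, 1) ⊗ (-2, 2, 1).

Reconstruct entry (1,1,2) from the claimed factors: Σₗ aₗ[1]bₗ[1]cₗ[2] = (1)·(-1)·(2) + (-1)·(-2)·(2) + (0)·(-1)·(2) = 2, but T[1,1,2] = 0. The claim is false.

No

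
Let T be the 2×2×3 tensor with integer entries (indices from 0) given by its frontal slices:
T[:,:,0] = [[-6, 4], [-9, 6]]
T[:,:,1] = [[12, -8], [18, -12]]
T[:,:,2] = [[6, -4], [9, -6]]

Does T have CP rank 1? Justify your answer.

If T = a ⊗ b ⊗ c then every fibre of T is a multiple of the corresponding factor, so read the factors off the fibres through the nonzero entry T[0,0,0] = -6.
The mode-1 fibre T[:,0,0] = [-6, -9] gives a = [2, 3] (primitive direction); the mode-2 fibre T[0,:,0] = [-6, 4] gives b = [3, -2]; then c[k] = T[0,0,k] / (a[0]·b[0]) = [-6, 12, 6] / 6 = [-1, 2, 1].
Expanding [2, 3] ⊗ [3, -2] ⊗ [-1, 2, 1] reproduces all 12 entries of T, so T = [2, 3] ⊗ [3, -2] ⊗ [-1, 2, 1] and rank(T) ≤ 1.
Equivalently every frontal slice T[:,:,k] is c[k] times the rank-1 matrix [2, 3] ⊗ [3, -2]. So T has rank 1 (it is nonzero).

Yes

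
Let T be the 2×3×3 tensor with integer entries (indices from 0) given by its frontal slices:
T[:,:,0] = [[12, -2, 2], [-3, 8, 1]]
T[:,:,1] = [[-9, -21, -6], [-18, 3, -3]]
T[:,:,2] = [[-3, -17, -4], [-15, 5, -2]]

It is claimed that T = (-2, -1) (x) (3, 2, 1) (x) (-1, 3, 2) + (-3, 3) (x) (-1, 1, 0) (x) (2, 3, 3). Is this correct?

Yes

Reconstruct entrywise from the claimed factors. For example, T[1,1,2] = 5 and Σₗ aₗ[1]bₗ[1]cₗ[2] = (-1)·(2)·(2) + (3)·(1)·(3) = 5; checking all 18 entries, every one matches. The claim holds.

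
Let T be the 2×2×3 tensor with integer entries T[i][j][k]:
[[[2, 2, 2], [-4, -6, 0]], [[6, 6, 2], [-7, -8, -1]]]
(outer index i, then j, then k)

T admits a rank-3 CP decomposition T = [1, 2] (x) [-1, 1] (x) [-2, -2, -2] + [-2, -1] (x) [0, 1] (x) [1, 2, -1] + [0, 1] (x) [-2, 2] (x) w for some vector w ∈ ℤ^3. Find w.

Subtract the known terms from T to get the rank-1 residual R = [0, 1] (x) [-2, 2] (x) w, so R[i,j,k] = a[i]·b[j]·w[k]. Pick indices with nonzero a[1]·b[0] = (1)·(-2) = -2. Only the fibre through (1,0,·) is needed: R[1,0,:] = T[1,0,:] − Σₗ aₗ[1]bₗ[0]cₗ = [6, 6, 2] − (2)·(-1)·[-2, -2, -2] − (-1)·(0)·[1, 2, -1] = [2, 2, -2]. Then w[k] = R[1,0,k] / -2 for each k, giving w = [2, 2, -2] / -2 = [-1, -1, 1].

w = [-1, -1, 1]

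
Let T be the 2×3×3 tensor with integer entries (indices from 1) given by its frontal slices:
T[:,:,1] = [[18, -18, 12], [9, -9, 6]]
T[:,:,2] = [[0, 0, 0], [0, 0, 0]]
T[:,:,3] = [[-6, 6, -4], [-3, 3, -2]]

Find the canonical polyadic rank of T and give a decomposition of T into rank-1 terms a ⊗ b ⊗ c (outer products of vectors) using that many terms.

Lower bound: T ≠ 0 (e.g. T[1,1,1] = 18), so rank(T) ≥ 1.
Upper bound: if T = a ⊗ b ⊗ c then every fibre of T is a multiple of the corresponding factor, so read the factors off the fibres through the nonzero entry T[1,1,1] = 18.
The mode-1 fibre T[:,1,1] = [18, 9] gives a = (2, 1) (primitive direction); the mode-2 fibre T[1,:,1] = [18, -18, 12] gives b = (3, -3, 2); then c[k] = T[1,1,k] / (a[1]·b[1]) = [18, 0, -6] / 6 = (3, 0, -1).
Expanding (2, 1) ⊗ (3, -3, 2) ⊗ (3, 0, -1) reproduces all 18 entries of T, so T = (2, 1) ⊗ (3, -3, 2) ⊗ (3, 0, -1) and rank(T) ≤ 1.
These bounds meet, so rank(T) = 1.

rank(T) = 1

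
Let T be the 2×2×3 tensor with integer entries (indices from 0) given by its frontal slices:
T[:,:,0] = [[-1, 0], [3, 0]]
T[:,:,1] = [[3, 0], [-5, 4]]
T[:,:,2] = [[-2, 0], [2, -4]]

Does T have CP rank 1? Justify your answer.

No

The mode-1 unfolding of T (rows indexed by i, columns by (j,k) = (0,0), (0,1), (0,2), (1,0), (1,1), (1,2)) is [[-1, 3, -2, 0, 0, 0], [3, -5, 2, 0, 4, -4]].
There the 2×2 minor on rows i ∈ {0, 1}, columns (j,k) ∈ {(0,0), (0,1)} is det [[-1, 3], [3, -5]] = -4 ≠ 0, so this unfolding has rank ≥ 2; CP rank is at least every unfolding rank, so rank(T) ≥ 2.
In particular rank(T) ≥ 2 > 1, so T is not rank-1.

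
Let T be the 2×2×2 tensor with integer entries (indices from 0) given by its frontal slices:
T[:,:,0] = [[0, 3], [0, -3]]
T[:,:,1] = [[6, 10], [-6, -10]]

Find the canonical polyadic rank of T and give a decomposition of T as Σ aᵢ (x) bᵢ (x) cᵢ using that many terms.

rank(T) = 2

Lower bound: in the mode-2 unfolding of T (rows indexed by j, columns by (i,k)) the 2×2 minor on rows j ∈ {0, 1}, columns (i,k) ∈ {(0,0), (0,1)} is det [[0, 6], [3, 10]] = -18 ≠ 0, so that unfolding has rank ≥ 2 and hence rank(T) ≥ 2 (CP rank is at least every unfolding rank, though it can be larger).
Upper bound: T[i,:,:] = a[i]·M for every slice, with a = (1, -1) and M = [[0, 6], [3, 10]] (rows j, columns k).
Splitting M by its rows (j = 0, 1), M = (1, 0)(0, 6)ᵀ + (0, 1)(3, 10)ᵀ.
Hence T = (1, -1) (x) (1, 0) (x) (0, 6) + (1, -1) (x) (0, 1) (x) (3, 10), so rank(T) ≤ 2.
These bounds meet, so rank(T) = 2.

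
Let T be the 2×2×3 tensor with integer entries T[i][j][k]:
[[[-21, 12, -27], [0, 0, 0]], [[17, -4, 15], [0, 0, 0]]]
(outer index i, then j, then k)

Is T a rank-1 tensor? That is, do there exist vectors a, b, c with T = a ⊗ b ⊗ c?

No

The mode-3 unfolding of T (rows indexed by k, columns by (i,j) = (0,0), (0,1), (1,0), (1,1)) is [[-21, 0, 17, 0], [12, 0, -4, 0], [-27, 0, 15, 0]].
There the 2×2 minor on rows k ∈ {0, 1}, columns (i,j) ∈ {(0,0), (1,0)} is det [[-21, 17], [12, -4]] = -120 ≠ 0, so this unfolding has rank ≥ 2; CP rank is at least every unfolding rank, so rank(T) ≥ 2.
In particular rank(T) ≥ 2 > 1, so T is not rank-1.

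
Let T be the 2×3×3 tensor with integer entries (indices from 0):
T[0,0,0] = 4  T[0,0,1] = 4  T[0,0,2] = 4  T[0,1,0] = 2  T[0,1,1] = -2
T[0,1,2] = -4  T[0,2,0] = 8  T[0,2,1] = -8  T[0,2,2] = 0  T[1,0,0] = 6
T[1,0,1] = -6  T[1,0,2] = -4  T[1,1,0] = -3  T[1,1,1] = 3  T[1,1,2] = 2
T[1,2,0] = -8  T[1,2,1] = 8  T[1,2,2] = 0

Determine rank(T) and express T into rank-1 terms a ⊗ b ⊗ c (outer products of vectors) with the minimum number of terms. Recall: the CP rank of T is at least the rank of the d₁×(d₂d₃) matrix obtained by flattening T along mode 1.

rank(T) = 3

Lower bound: in the mode-2 unfolding of T (rows indexed by j, columns by (i,k)) the 3×3 minor on rows j ∈ {0, 1, 2}, columns (i,k) ∈ {(0,0), (0,1), (0,2)} is det [[4, 4, 4], [2, -2, -4], [8, -8, 0]] = -256 ≠ 0, so that unfolding has rank ≥ 3 and hence rank(T) ≥ 3 (CP rank is at least every unfolding rank, though it can be larger).
Upper bound: T is a sum of 3 rank-1 terms, T = (1, -1) ⊗ (2, -1, -2) ⊗ (-4, 4, 0) + (1, 0) ⊗ (1, 0, 0) ⊗ (8, 0, -4) + (2, -1) ⊗ (2, -1, 0) ⊗ (1, -1, 2) (one valid choice — decompositions are not unique — normalised so each a, b is primitive with positive first nonzero entry; check it by expanding all entries), so rank(T) ≤ 3.
These bounds meet, so rank(T) = 3.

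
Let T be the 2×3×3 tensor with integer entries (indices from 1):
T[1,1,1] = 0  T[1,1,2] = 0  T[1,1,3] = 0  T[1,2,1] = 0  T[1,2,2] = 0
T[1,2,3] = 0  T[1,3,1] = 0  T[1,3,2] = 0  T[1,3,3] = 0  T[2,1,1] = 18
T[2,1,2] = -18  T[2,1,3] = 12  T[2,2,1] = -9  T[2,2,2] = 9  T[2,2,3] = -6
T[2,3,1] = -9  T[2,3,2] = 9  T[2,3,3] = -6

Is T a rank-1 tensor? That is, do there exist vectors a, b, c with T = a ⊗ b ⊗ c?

Yes

The mode-1 fibre T[:,1,1] = [0, 18] gives a = (0, 1) (primitive direction); the mode-2 fibre T[2,:,1] = [18, -9, -9] gives b = (2, -1, -1); then c[k] = T[2,1,k] / (a[2]·b[1]) = [18, -18, 12] / 2 = (9, -9, 6).
Expanding (0, 1) ⊗ (2, -1, -1) ⊗ (9, -9, 6) reproduces all 18 entries of T, so T = (0, 1) ⊗ (2, -1, -1) ⊗ (9, -9, 6) and rank(T) ≤ 1.
Equivalently every frontal slice T[:,:,k] is c[k] times the rank-1 matrix (0, 1) ⊗ (2, -1, -1). So T has rank 1 (it is nonzero).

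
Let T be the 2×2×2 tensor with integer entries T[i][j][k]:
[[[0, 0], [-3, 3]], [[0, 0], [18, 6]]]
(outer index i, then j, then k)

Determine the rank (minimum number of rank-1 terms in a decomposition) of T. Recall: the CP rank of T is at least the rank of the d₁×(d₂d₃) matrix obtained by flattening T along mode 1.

2

Lower bound: the mode-3 unfolding of T (rows indexed by k, columns by (i,j) = (0,0), (0,1), (1,0), (1,1)) is [[0, -3, 0, 18], [0, 3, 0, 6]].
There the 2×2 minor on rows k ∈ {0, 1}, columns (i,j) ∈ {(0,1), (1,1)} is det [[-3, 18], [3, 6]] = -72 ≠ 0, so this unfolding has rank ≥ 2; CP rank is at least every unfolding rank, so rank(T) ≥ 2. (This is only a lower bound: in general the CP rank may exceed every unfolding rank, so we still need to exhibit 2 rank-1 terms summing to T.)
Upper bound — finding two terms. Every mode-2 slice of T is a multiple of one matrix: T[:,j,:] = b[j]·M with b = (0, 1) and M = [[-3, 3], [18, 6]] (rows indexed by i, columns by k). So it suffices to write M as a sum of two rank-1 matrices.
Splitting M by its rows (i = 0, 1), M = (1, 0)(-3, 3)ᵀ + (0, 1)(18, 6)ᵀ.
Hence T = (1, 0) ⊗ (0, 1) ⊗ (-3, 3) + (0, 1) ⊗ (0, 1) ⊗ (18, 6), so rank(T) ≤ 2.
These bounds meet, so rank(T) = 2.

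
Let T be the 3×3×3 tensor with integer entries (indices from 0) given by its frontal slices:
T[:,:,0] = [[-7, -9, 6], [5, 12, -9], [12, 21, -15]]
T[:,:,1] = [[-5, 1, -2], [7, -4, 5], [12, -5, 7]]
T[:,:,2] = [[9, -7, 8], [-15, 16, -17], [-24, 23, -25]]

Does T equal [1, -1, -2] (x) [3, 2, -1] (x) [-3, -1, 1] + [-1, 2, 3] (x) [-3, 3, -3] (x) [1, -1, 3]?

No

Reconstruct entry (0,0,0) from the claimed factors: Σₗ aₗ[0]bₗ[0]cₗ[0] = (1)·(3)·(-3) + (-1)·(-3)·(1) = -6, but T[0,0,0] = -7. The claim is false.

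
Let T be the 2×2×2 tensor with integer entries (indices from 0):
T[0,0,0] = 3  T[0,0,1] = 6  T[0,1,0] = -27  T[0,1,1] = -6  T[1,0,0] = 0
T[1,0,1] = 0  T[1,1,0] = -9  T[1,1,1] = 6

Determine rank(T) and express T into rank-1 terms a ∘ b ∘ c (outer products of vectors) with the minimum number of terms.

Lower bound: the mode-3 unfolding of T (rows indexed by k, columns by (i,j) = (0,0), (0,1), (1,0), (1,1)) is [[3, -27, 0, -9], [6, -6, 0, 6]].
There the 2×2 minor on rows k ∈ {0, 1}, columns (i,j) ∈ {(0,0), (0,1)} is det [[3, -27], [6, -6]] = 144 ≠ 0, so this unfolding has rank ≥ 2; CP rank is at least every unfolding rank, so rank(T) ≥ 2. (Unfolding ranks only ever bound the CP rank from below — rank(T) can be strictly larger than all of them — so the matching upper bound has to come from an explicit 2-term decomposition.)
Upper bound — finding two terms. Write S_k = T[:,:,k] for the frontal slices: S₀ = [[3, -27], [0, -9]], S₁ = [[6, -6], [0, 6]].
If T = a₁ ∘ b₁ ∘ c₁ + a₂ ∘ b₂ ∘ c₂ then each S_k = c₁[k]·a₁b₁ᵀ + c₂[k]·a₂b₂ᵀ. S₀ and S₁ are linearly independent, so a₁b₁ᵀ and a₂b₂ᵀ must span the same plane of matrices: they are the rank-1 matrices of the form x·S₀ + y·S₁.
det(x·S₀ + y·S₁) is −27·x² − 36·xy + 36·y² = (-9)·(3·x − 2·y)(x + 2·y), vanishing at (x:y) = (2:3) and (2:-1).
M₁ = 2·S₀ + 3·S₁ = [[24, -72], [0, 0]] = 24·[1, 0][1, -3]ᵀ and M₂ = 2·S₀ − S₁ = [[0, -48], [0, -24]] = (-24)·[2, 1][0, 1]ᵀ, so take a₁ = [1, 0], b₁ = [1, -3], a₂ = [2, 1], b₂ = [0, 1].
Each slice is an integer combination of E₁ = a₁b₁ᵀ and E₂ = a₂b₂ᵀ: S₀ = 3·E₁ − 9·E₂, S₁ = 6·E₁ + 6·E₂; reading off coefficients, c₁ = [3, 6] and c₂ = [-9, 6].
Hence T = [1, 0] ∘ [1, -3] ∘ [3, 6] + [2, 1] ∘ [0, 1] ∘ [-9, 6], so rank(T) ≤ 2.
These bounds meet, so rank(T) = 2.

rank(T) = 2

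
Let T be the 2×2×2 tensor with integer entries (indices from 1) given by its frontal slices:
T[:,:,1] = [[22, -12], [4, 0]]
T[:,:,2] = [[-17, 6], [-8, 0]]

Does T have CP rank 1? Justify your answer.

The mode-1 unfolding of T (rows indexed by i, columns by (j,k) = (1,1), (1,2), (2,1), (2,2)) is [[22, -17, -12, 6], [4, -8, 0, 0]].
There the 2×2 minor on rows i ∈ {1, 2}, columns (j,k) ∈ {(1,1), (1,2)} is det [[22, -17], [4, -8]] = -108 ≠ 0, so this unfolding has rank ≥ 2; CP rank is at least every unfolding rank, so rank(T) ≥ 2.
In particular rank(T) ≥ 2 > 1, so T is not rank-1.

No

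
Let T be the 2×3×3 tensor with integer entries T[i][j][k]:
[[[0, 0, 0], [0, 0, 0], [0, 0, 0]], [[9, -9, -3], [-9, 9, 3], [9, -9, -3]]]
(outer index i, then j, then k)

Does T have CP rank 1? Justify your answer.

Yes

The mode-1 fibre T[:,0,0] = [0, 9] gives a = [0, 1] (primitive direction); the mode-2 fibre T[1,:,0] = [9, -9, 9] gives b = [1, -1, 1]; then c[k] = T[1,0,k] / (a[1]·b[0]) = [9, -9, -3] / 1 = [9, -9, -3].
Expanding [0, 1] ⊗ [1, -1, 1] ⊗ [9, -9, -3] reproduces all 18 entries of T, so T = [0, 1] ⊗ [1, -1, 1] ⊗ [9, -9, -3] and rank(T) ≤ 1.
Equivalently every frontal slice T[:,:,k] is c[k] times the rank-1 matrix [0, 1] ⊗ [1, -1, 1]. So T has rank 1 (it is nonzero).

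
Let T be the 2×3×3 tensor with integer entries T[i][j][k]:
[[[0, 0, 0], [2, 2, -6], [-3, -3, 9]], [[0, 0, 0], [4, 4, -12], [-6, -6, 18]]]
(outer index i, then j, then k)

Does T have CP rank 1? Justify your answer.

The mode-1 fibre T[:,1,0] = [2, 4] gives a = [1, 2] (primitive direction); the mode-2 fibre T[0,:,0] = [0, 2, -3] gives b = [0, 2, -3]; then c[k] = T[0,1,k] / (a[0]·b[1]) = [2, 2, -6] / 2 = [1, 1, -3].
Expanding [1, 2] ⊗ [0, 2, -3] ⊗ [1, 1, -3] reproduces all 18 entries of T, so T = [1, 2] ⊗ [0, 2, -3] ⊗ [1, 1, -3] and rank(T) ≤ 1.
Equivalently every frontal slice T[:,:,k] is c[k] times the rank-1 matrix [1, 2] ⊗ [0, 2, -3]. So T has rank 1 (it is nonzero).

Yes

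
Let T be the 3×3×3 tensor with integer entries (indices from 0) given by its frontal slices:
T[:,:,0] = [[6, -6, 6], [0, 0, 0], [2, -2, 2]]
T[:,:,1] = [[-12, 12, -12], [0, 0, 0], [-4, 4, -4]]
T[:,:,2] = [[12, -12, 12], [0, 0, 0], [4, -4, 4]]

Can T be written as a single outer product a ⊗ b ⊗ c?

If T = a ⊗ b ⊗ c then every fibre of T is a multiple of the corresponding factor, so read the factors off the fibres through the nonzero entry T[0,0,0] = 6.
The mode-1 fibre T[:,0,0] = [6, 0, 2] gives a = (3, 0, 1) (primitive direction); the mode-2 fibre T[0,:,0] = [6, -6, 6] gives b = (1, -1, 1); then c[k] = T[0,0,k] / (a[0]·b[0]) = [6, -12, 12] / 3 = (2, -4, 4).
Expanding (3, 0, 1) ⊗ (1, -1, 1) ⊗ (2, -4, 4) reproduces all 27 entries of T, so T = (3, 0, 1) ⊗ (1, -1, 1) ⊗ (2, -4, 4) and rank(T) ≤ 1.
Equivalently every frontal slice T[:,:,k] is c[k] times the rank-1 matrix (3, 0, 1) ⊗ (1, -1, 1). So T has rank 1 (it is nonzero).

Yes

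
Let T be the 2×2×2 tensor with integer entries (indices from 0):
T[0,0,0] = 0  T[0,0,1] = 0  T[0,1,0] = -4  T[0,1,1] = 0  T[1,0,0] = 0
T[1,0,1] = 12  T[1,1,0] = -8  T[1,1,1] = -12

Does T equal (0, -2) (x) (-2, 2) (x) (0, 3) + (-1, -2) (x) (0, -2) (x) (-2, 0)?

Reconstruct entrywise from the claimed factors. For example, T[1,0,0] = 0 and Σₗ aₗ[1]bₗ[0]cₗ[0] = (-2)·(-2)·(0) + (-2)·(0)·(-2) = 0; checking all 8 entries, every one matches. The claim holds.

Yes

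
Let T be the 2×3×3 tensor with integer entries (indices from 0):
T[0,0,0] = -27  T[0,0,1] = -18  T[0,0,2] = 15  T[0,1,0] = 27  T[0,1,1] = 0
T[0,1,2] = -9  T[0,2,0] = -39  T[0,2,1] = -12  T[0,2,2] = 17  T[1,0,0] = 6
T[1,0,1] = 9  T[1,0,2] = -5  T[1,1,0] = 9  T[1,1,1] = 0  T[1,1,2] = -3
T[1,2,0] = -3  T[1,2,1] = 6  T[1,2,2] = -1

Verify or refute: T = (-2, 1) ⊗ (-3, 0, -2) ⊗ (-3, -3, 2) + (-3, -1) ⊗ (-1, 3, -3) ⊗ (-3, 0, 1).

Yes

Reconstruct entrywise from the claimed factors. For example, T[0,1,2] = -9 and Σₗ aₗ[0]bₗ[1]cₗ[2] = (-2)·(0)·(2) + (-3)·(3)·(1) = -9; checking all 18 entries, every one matches. The claim holds.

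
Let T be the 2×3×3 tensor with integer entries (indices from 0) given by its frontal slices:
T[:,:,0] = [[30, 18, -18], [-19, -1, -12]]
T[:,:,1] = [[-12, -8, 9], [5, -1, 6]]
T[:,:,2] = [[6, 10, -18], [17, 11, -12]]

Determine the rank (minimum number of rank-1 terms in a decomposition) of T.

Lower bound: the mode-2 unfolding of T (rows indexed by j, columns by (i,k) = (0,0), (0,1), (0,2), (1,0), (1,1), (1,2)) is [[30, -12, 6, -19, 5, 17], [18, -8, 10, -1, -1, 11], [-18, 9, -18, -12, 6, -12]].
There the 2×2 minor on rows j ∈ {0, 1}, columns (i,k) ∈ {(0,0), (0,1)} is det [[30, -12], [18, -8]] = -24 ≠ 0, so this unfolding has rank ≥ 2; CP rank is at least every unfolding rank, so rank(T) ≥ 2. (Flattening ranks never certify an upper bound on CP rank; for that we must actually write T with 2 rank-1 terms.)
Upper bound — finding two terms. Write S_k = T[:,:,k] for the frontal slices: S₀ = [[30, 18, -18], [-19, -1, -12]], S₁ = [[-12, -8, 9], [5, -1, 6]], S₂ = [[6, 10, -18], [17, 11, -12]].
If T = a₁ ⊗ b₁ ⊗ c₁ + a₂ ⊗ b₂ ⊗ c₂ then each S_k = c₁[k]·a₁b₁ᵀ + c₂[k]·a₂b₂ᵀ. S₀ and S₁ are linearly independent, so a₁b₁ᵀ and a₂b₂ᵀ must span the same plane of matrices: they are the rank-1 matrices of the form x·S₀ + y·S₁.
The 2×2 minor of x·S₀ + y·S₁ on rows {0,1}, columns {0,1} is 312·x² − 260·xy + 52·y² = 52·(3·x − y)(2·x − y), vanishing at (x:y) = (1:3) and (1:2).
M₁ = S₀ + 3·S₁ = [[-6, -6, 9], [-4, -4, 6]] = −[3, 2][2, 2, -3]ᵀ and M₂ = S₀ + 2·S₁ = [[6, 2, 0], [-9, -3, 0]] = [2, -3][3, 1, 0]ᵀ, so take a₁ = [3, 2], b₁ = [2, 2, -3], a₂ = [2, -3], b₂ = [3, 1, 0].
Each slice is an integer combination of E₁ = a₁b₁ᵀ and E₂ = a₂b₂ᵀ: S₀ = 2·E₁ + 3·E₂, S₁ = −E₁ − E₂, S₂ = 2·E₁ − E₂; reading off coefficients, c₁ = [2, -1, 2] and c₂ = [3, -1, -1].
Hence T = [3, 2] ⊗ [2, 2, -3] ⊗ [2, -1, 2] + [2, -3] ⊗ [3, 1, 0] ⊗ [3, -1, -1], so rank(T) ≤ 2.
These bounds meet, so rank(T) = 2.

2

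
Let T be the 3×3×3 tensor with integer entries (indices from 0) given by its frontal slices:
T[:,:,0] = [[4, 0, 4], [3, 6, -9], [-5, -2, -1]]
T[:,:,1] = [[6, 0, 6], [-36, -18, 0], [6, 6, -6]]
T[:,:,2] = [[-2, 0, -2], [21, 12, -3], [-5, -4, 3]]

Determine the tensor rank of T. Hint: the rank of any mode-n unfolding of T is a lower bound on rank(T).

Lower bound: the mode-1 unfolding of T (rows indexed by i, columns by (j,k) = (0,0), (0,1), (0,2), (1,0), (1,1), (1,2), (2,0), (2,1), (2,2)) is [[4, 6, -2, 0, 0, 0, 4, 6, -2], [3, -36, 21, 6, -18, 12, -9, 0, -3], [-5, 6, -5, -2, 6, -4, -1, -6, 3]].
There the 2×2 minor on rows i ∈ {0, 1}, columns (j,k) ∈ {(0,0), (0,1)} is det [[4, 6], [3, -36]] = -162 ≠ 0, so this unfolding has rank ≥ 2; CP rank is at least every unfolding rank, so rank(T) ≥ 2. (Unfolding ranks only ever bound the CP rank from below — rank(T) can be strictly larger than all of them — so the matching upper bound has to come from an explicit 2-term decomposition.)
Upper bound — finding two terms. Write S_k = T[:,:,k] for the frontal slices: S₀ = [[4, 0, 4], [3, 6, -9], [-5, -2, -1]], S₁ = [[6, 0, 6], [-36, -18, 0], [6, 6, -6]], S₂ = [[-2, 0, -2], [21, 12, -3], [-5, -4, 3]].
If T = a₁ ⊗ b₁ ⊗ c₁ + a₂ ⊗ b₂ ⊗ c₂ then each S_k = c₁[k]·a₁b₁ᵀ + c₂[k]·a₂b₂ᵀ. S₀ and S₁ are linearly independent, so a₁b₁ᵀ and a₂b₂ᵀ must span the same plane of matrices: they are the rank-1 matrices of the form x·S₀ + y·S₁.
The 2×2 minor of x·S₀ + y·S₁ on rows {0,1}, columns {0,1} is 24·x² − 36·xy − 108·y² = 12·(x − 3·y)(2·x + 3·y), vanishing at (x:y) = (3:1) and (3:-2).
M₁ = 3·S₀ + S₁ = [[18, 0, 18], [-27, 0, -27], [-9, 0, -9]] = 9·[2, -3, -1][1, 0, 1]ᵀ and M₂ = 3·S₀ − 2·S₁ = [[0, 0, 0], [81, 54, -27], [-27, -18, 9]] = 9·[0, 3, -1][3, 2, -1]ᵀ, so take a₁ = [2, -3, -1], b₁ = [1, 0, 1], a₂ = [0, 3, -1], b₂ = [3, 2, -1].
Each slice is an integer combination of E₁ = a₁b₁ᵀ and E₂ = a₂b₂ᵀ: S₀ = 2·E₁ + E₂, S₁ = 3·E₁ − 3·E₂, S₂ = −E₁ + 2·E₂; reading off coefficients, c₁ = [2, 3, -1] and c₂ = [1, -3, 2].
Hence T = [2, -3, -1] ⊗ [1, 0, 1] ⊗ [2, 3, -1] + [0, 3, -1] ⊗ [3, 2, -1] ⊗ [1, -3, 2], so rank(T) ≤ 2.
These bounds meet, so rank(T) = 2.
Check entry T[0,0,2] = -2: (2)·(1)·(-1) + (0)·(3)·(2) = -2.

2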